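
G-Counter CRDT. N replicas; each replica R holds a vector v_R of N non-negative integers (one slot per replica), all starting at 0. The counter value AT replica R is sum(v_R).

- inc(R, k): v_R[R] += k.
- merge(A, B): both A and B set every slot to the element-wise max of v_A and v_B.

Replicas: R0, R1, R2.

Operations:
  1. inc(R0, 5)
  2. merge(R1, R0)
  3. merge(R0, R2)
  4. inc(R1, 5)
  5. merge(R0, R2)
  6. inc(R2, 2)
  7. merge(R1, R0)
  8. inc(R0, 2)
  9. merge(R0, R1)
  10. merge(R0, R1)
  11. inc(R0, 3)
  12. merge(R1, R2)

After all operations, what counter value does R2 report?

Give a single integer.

Op 1: inc R0 by 5 -> R0=(5,0,0) value=5
Op 2: merge R1<->R0 -> R1=(5,0,0) R0=(5,0,0)
Op 3: merge R0<->R2 -> R0=(5,0,0) R2=(5,0,0)
Op 4: inc R1 by 5 -> R1=(5,5,0) value=10
Op 5: merge R0<->R2 -> R0=(5,0,0) R2=(5,0,0)
Op 6: inc R2 by 2 -> R2=(5,0,2) value=7
Op 7: merge R1<->R0 -> R1=(5,5,0) R0=(5,5,0)
Op 8: inc R0 by 2 -> R0=(7,5,0) value=12
Op 9: merge R0<->R1 -> R0=(7,5,0) R1=(7,5,0)
Op 10: merge R0<->R1 -> R0=(7,5,0) R1=(7,5,0)
Op 11: inc R0 by 3 -> R0=(10,5,0) value=15
Op 12: merge R1<->R2 -> R1=(7,5,2) R2=(7,5,2)

Answer: 14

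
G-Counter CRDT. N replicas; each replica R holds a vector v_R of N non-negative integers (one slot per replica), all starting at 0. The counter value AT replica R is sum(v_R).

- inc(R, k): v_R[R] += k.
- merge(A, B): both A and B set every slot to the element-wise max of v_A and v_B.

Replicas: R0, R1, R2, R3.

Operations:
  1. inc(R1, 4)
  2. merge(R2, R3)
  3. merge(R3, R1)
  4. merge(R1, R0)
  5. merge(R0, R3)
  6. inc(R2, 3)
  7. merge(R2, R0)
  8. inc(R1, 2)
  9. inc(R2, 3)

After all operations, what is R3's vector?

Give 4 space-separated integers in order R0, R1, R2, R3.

Answer: 0 4 0 0

Derivation:
Op 1: inc R1 by 4 -> R1=(0,4,0,0) value=4
Op 2: merge R2<->R3 -> R2=(0,0,0,0) R3=(0,0,0,0)
Op 3: merge R3<->R1 -> R3=(0,4,0,0) R1=(0,4,0,0)
Op 4: merge R1<->R0 -> R1=(0,4,0,0) R0=(0,4,0,0)
Op 5: merge R0<->R3 -> R0=(0,4,0,0) R3=(0,4,0,0)
Op 6: inc R2 by 3 -> R2=(0,0,3,0) value=3
Op 7: merge R2<->R0 -> R2=(0,4,3,0) R0=(0,4,3,0)
Op 8: inc R1 by 2 -> R1=(0,6,0,0) value=6
Op 9: inc R2 by 3 -> R2=(0,4,6,0) value=10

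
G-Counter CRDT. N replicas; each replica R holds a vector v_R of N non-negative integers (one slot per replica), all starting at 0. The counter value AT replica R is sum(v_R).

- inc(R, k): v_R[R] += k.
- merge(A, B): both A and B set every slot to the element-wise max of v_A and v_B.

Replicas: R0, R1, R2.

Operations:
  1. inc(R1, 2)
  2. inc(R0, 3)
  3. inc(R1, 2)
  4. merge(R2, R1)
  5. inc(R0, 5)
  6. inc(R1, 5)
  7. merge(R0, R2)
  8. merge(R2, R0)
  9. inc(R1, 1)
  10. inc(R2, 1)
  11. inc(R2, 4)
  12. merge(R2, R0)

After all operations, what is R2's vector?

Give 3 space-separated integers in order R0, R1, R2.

Answer: 8 4 5

Derivation:
Op 1: inc R1 by 2 -> R1=(0,2,0) value=2
Op 2: inc R0 by 3 -> R0=(3,0,0) value=3
Op 3: inc R1 by 2 -> R1=(0,4,0) value=4
Op 4: merge R2<->R1 -> R2=(0,4,0) R1=(0,4,0)
Op 5: inc R0 by 5 -> R0=(8,0,0) value=8
Op 6: inc R1 by 5 -> R1=(0,9,0) value=9
Op 7: merge R0<->R2 -> R0=(8,4,0) R2=(8,4,0)
Op 8: merge R2<->R0 -> R2=(8,4,0) R0=(8,4,0)
Op 9: inc R1 by 1 -> R1=(0,10,0) value=10
Op 10: inc R2 by 1 -> R2=(8,4,1) value=13
Op 11: inc R2 by 4 -> R2=(8,4,5) value=17
Op 12: merge R2<->R0 -> R2=(8,4,5) R0=(8,4,5)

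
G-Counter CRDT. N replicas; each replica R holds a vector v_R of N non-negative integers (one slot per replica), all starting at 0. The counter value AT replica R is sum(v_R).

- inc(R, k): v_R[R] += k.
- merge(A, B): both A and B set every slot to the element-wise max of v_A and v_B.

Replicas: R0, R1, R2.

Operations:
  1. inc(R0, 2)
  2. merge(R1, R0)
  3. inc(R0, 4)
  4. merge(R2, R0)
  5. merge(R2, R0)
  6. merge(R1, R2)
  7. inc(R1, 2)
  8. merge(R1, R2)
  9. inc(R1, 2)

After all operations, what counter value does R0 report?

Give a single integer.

Answer: 6

Derivation:
Op 1: inc R0 by 2 -> R0=(2,0,0) value=2
Op 2: merge R1<->R0 -> R1=(2,0,0) R0=(2,0,0)
Op 3: inc R0 by 4 -> R0=(6,0,0) value=6
Op 4: merge R2<->R0 -> R2=(6,0,0) R0=(6,0,0)
Op 5: merge R2<->R0 -> R2=(6,0,0) R0=(6,0,0)
Op 6: merge R1<->R2 -> R1=(6,0,0) R2=(6,0,0)
Op 7: inc R1 by 2 -> R1=(6,2,0) value=8
Op 8: merge R1<->R2 -> R1=(6,2,0) R2=(6,2,0)
Op 9: inc R1 by 2 -> R1=(6,4,0) value=10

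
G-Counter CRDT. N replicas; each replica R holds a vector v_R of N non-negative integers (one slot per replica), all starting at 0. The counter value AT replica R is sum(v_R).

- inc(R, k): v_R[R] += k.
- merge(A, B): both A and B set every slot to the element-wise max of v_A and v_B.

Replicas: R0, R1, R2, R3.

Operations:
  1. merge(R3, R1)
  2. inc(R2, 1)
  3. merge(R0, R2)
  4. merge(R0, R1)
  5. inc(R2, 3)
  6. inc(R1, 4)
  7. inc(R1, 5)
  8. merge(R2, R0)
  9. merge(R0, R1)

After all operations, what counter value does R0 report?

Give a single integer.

Answer: 13

Derivation:
Op 1: merge R3<->R1 -> R3=(0,0,0,0) R1=(0,0,0,0)
Op 2: inc R2 by 1 -> R2=(0,0,1,0) value=1
Op 3: merge R0<->R2 -> R0=(0,0,1,0) R2=(0,0,1,0)
Op 4: merge R0<->R1 -> R0=(0,0,1,0) R1=(0,0,1,0)
Op 5: inc R2 by 3 -> R2=(0,0,4,0) value=4
Op 6: inc R1 by 4 -> R1=(0,4,1,0) value=5
Op 7: inc R1 by 5 -> R1=(0,9,1,0) value=10
Op 8: merge R2<->R0 -> R2=(0,0,4,0) R0=(0,0,4,0)
Op 9: merge R0<->R1 -> R0=(0,9,4,0) R1=(0,9,4,0)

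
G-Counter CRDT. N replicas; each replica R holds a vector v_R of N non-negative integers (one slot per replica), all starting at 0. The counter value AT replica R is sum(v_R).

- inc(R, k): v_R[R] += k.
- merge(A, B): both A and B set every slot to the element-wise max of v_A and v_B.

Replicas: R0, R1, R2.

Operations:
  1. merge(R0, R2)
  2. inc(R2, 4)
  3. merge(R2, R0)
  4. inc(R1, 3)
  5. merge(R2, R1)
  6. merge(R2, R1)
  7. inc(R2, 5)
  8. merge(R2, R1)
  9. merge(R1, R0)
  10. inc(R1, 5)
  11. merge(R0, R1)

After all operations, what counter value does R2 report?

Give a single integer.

Answer: 12

Derivation:
Op 1: merge R0<->R2 -> R0=(0,0,0) R2=(0,0,0)
Op 2: inc R2 by 4 -> R2=(0,0,4) value=4
Op 3: merge R2<->R0 -> R2=(0,0,4) R0=(0,0,4)
Op 4: inc R1 by 3 -> R1=(0,3,0) value=3
Op 5: merge R2<->R1 -> R2=(0,3,4) R1=(0,3,4)
Op 6: merge R2<->R1 -> R2=(0,3,4) R1=(0,3,4)
Op 7: inc R2 by 5 -> R2=(0,3,9) value=12
Op 8: merge R2<->R1 -> R2=(0,3,9) R1=(0,3,9)
Op 9: merge R1<->R0 -> R1=(0,3,9) R0=(0,3,9)
Op 10: inc R1 by 5 -> R1=(0,8,9) value=17
Op 11: merge R0<->R1 -> R0=(0,8,9) R1=(0,8,9)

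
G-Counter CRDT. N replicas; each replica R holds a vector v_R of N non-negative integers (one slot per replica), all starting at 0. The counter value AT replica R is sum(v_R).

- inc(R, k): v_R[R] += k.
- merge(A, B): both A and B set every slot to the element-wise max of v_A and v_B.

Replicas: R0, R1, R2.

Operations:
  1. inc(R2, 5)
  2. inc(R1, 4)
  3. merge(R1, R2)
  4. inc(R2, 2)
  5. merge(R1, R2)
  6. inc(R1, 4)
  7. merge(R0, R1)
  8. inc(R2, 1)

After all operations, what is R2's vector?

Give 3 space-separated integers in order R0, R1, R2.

Answer: 0 4 8

Derivation:
Op 1: inc R2 by 5 -> R2=(0,0,5) value=5
Op 2: inc R1 by 4 -> R1=(0,4,0) value=4
Op 3: merge R1<->R2 -> R1=(0,4,5) R2=(0,4,5)
Op 4: inc R2 by 2 -> R2=(0,4,7) value=11
Op 5: merge R1<->R2 -> R1=(0,4,7) R2=(0,4,7)
Op 6: inc R1 by 4 -> R1=(0,8,7) value=15
Op 7: merge R0<->R1 -> R0=(0,8,7) R1=(0,8,7)
Op 8: inc R2 by 1 -> R2=(0,4,8) value=12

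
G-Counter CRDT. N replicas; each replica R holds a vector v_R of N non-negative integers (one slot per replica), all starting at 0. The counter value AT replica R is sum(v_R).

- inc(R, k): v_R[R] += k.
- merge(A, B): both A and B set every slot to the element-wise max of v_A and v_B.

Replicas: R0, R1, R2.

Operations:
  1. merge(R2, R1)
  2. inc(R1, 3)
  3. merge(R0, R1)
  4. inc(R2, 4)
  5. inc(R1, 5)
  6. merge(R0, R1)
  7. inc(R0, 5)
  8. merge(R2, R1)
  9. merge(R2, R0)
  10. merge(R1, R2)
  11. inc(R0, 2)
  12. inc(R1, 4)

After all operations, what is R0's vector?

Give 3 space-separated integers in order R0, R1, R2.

Answer: 7 8 4

Derivation:
Op 1: merge R2<->R1 -> R2=(0,0,0) R1=(0,0,0)
Op 2: inc R1 by 3 -> R1=(0,3,0) value=3
Op 3: merge R0<->R1 -> R0=(0,3,0) R1=(0,3,0)
Op 4: inc R2 by 4 -> R2=(0,0,4) value=4
Op 5: inc R1 by 5 -> R1=(0,8,0) value=8
Op 6: merge R0<->R1 -> R0=(0,8,0) R1=(0,8,0)
Op 7: inc R0 by 5 -> R0=(5,8,0) value=13
Op 8: merge R2<->R1 -> R2=(0,8,4) R1=(0,8,4)
Op 9: merge R2<->R0 -> R2=(5,8,4) R0=(5,8,4)
Op 10: merge R1<->R2 -> R1=(5,8,4) R2=(5,8,4)
Op 11: inc R0 by 2 -> R0=(7,8,4) value=19
Op 12: inc R1 by 4 -> R1=(5,12,4) value=21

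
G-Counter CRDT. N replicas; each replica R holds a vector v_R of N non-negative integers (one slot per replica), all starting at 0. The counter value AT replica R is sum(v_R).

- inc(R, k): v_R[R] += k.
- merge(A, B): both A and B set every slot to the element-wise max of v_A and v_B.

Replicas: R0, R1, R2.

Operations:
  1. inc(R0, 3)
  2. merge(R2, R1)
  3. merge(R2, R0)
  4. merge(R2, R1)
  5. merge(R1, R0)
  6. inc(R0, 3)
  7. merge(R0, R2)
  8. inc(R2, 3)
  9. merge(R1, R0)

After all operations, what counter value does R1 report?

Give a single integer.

Op 1: inc R0 by 3 -> R0=(3,0,0) value=3
Op 2: merge R2<->R1 -> R2=(0,0,0) R1=(0,0,0)
Op 3: merge R2<->R0 -> R2=(3,0,0) R0=(3,0,0)
Op 4: merge R2<->R1 -> R2=(3,0,0) R1=(3,0,0)
Op 5: merge R1<->R0 -> R1=(3,0,0) R0=(3,0,0)
Op 6: inc R0 by 3 -> R0=(6,0,0) value=6
Op 7: merge R0<->R2 -> R0=(6,0,0) R2=(6,0,0)
Op 8: inc R2 by 3 -> R2=(6,0,3) value=9
Op 9: merge R1<->R0 -> R1=(6,0,0) R0=(6,0,0)

Answer: 6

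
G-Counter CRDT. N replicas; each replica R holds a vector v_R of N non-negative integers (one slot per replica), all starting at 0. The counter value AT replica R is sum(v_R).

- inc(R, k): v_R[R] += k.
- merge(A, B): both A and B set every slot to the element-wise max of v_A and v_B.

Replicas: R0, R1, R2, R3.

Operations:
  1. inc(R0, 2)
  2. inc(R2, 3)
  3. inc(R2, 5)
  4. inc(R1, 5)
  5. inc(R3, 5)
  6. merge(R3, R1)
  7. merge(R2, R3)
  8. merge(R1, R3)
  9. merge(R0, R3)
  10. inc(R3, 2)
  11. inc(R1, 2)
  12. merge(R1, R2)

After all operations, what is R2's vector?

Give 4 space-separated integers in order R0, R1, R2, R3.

Op 1: inc R0 by 2 -> R0=(2,0,0,0) value=2
Op 2: inc R2 by 3 -> R2=(0,0,3,0) value=3
Op 3: inc R2 by 5 -> R2=(0,0,8,0) value=8
Op 4: inc R1 by 5 -> R1=(0,5,0,0) value=5
Op 5: inc R3 by 5 -> R3=(0,0,0,5) value=5
Op 6: merge R3<->R1 -> R3=(0,5,0,5) R1=(0,5,0,5)
Op 7: merge R2<->R3 -> R2=(0,5,8,5) R3=(0,5,8,5)
Op 8: merge R1<->R3 -> R1=(0,5,8,5) R3=(0,5,8,5)
Op 9: merge R0<->R3 -> R0=(2,5,8,5) R3=(2,5,8,5)
Op 10: inc R3 by 2 -> R3=(2,5,8,7) value=22
Op 11: inc R1 by 2 -> R1=(0,7,8,5) value=20
Op 12: merge R1<->R2 -> R1=(0,7,8,5) R2=(0,7,8,5)

Answer: 0 7 8 5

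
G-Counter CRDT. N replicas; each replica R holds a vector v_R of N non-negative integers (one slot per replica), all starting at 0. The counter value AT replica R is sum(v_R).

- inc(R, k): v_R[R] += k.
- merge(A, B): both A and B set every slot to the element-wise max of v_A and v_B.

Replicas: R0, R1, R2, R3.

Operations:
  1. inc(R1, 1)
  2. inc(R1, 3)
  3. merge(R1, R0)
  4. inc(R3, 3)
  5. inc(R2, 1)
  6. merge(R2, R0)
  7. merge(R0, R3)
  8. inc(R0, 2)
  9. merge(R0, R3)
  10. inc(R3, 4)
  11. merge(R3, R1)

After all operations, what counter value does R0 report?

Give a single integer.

Op 1: inc R1 by 1 -> R1=(0,1,0,0) value=1
Op 2: inc R1 by 3 -> R1=(0,4,0,0) value=4
Op 3: merge R1<->R0 -> R1=(0,4,0,0) R0=(0,4,0,0)
Op 4: inc R3 by 3 -> R3=(0,0,0,3) value=3
Op 5: inc R2 by 1 -> R2=(0,0,1,0) value=1
Op 6: merge R2<->R0 -> R2=(0,4,1,0) R0=(0,4,1,0)
Op 7: merge R0<->R3 -> R0=(0,4,1,3) R3=(0,4,1,3)
Op 8: inc R0 by 2 -> R0=(2,4,1,3) value=10
Op 9: merge R0<->R3 -> R0=(2,4,1,3) R3=(2,4,1,3)
Op 10: inc R3 by 4 -> R3=(2,4,1,7) value=14
Op 11: merge R3<->R1 -> R3=(2,4,1,7) R1=(2,4,1,7)

Answer: 10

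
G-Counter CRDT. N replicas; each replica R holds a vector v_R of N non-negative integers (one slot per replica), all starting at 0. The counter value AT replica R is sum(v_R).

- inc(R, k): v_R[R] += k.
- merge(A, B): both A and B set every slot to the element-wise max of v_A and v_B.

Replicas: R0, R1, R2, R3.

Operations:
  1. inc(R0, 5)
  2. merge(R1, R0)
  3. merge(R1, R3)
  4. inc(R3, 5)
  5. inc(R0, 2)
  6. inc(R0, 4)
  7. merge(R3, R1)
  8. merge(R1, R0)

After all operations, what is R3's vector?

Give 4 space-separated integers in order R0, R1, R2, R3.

Answer: 5 0 0 5

Derivation:
Op 1: inc R0 by 5 -> R0=(5,0,0,0) value=5
Op 2: merge R1<->R0 -> R1=(5,0,0,0) R0=(5,0,0,0)
Op 3: merge R1<->R3 -> R1=(5,0,0,0) R3=(5,0,0,0)
Op 4: inc R3 by 5 -> R3=(5,0,0,5) value=10
Op 5: inc R0 by 2 -> R0=(7,0,0,0) value=7
Op 6: inc R0 by 4 -> R0=(11,0,0,0) value=11
Op 7: merge R3<->R1 -> R3=(5,0,0,5) R1=(5,0,0,5)
Op 8: merge R1<->R0 -> R1=(11,0,0,5) R0=(11,0,0,5)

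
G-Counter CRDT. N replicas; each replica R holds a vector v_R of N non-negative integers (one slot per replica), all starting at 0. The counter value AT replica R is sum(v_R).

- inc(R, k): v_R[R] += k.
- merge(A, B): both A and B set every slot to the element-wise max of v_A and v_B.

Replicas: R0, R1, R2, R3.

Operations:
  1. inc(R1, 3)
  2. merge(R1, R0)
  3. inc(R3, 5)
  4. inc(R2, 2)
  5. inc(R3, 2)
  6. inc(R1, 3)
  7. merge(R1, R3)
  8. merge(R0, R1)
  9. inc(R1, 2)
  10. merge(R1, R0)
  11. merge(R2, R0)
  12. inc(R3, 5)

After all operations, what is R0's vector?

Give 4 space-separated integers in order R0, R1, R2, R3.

Answer: 0 8 2 7

Derivation:
Op 1: inc R1 by 3 -> R1=(0,3,0,0) value=3
Op 2: merge R1<->R0 -> R1=(0,3,0,0) R0=(0,3,0,0)
Op 3: inc R3 by 5 -> R3=(0,0,0,5) value=5
Op 4: inc R2 by 2 -> R2=(0,0,2,0) value=2
Op 5: inc R3 by 2 -> R3=(0,0,0,7) value=7
Op 6: inc R1 by 3 -> R1=(0,6,0,0) value=6
Op 7: merge R1<->R3 -> R1=(0,6,0,7) R3=(0,6,0,7)
Op 8: merge R0<->R1 -> R0=(0,6,0,7) R1=(0,6,0,7)
Op 9: inc R1 by 2 -> R1=(0,8,0,7) value=15
Op 10: merge R1<->R0 -> R1=(0,8,0,7) R0=(0,8,0,7)
Op 11: merge R2<->R0 -> R2=(0,8,2,7) R0=(0,8,2,7)
Op 12: inc R3 by 5 -> R3=(0,6,0,12) value=18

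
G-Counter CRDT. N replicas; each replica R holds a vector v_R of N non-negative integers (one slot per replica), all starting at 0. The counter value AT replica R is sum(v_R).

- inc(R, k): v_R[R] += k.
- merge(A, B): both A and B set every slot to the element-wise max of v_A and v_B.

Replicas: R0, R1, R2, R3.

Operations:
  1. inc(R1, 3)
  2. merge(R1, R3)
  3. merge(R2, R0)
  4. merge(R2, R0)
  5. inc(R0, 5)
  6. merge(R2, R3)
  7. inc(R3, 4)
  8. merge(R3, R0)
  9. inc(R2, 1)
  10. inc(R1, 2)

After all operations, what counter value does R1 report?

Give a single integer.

Op 1: inc R1 by 3 -> R1=(0,3,0,0) value=3
Op 2: merge R1<->R3 -> R1=(0,3,0,0) R3=(0,3,0,0)
Op 3: merge R2<->R0 -> R2=(0,0,0,0) R0=(0,0,0,0)
Op 4: merge R2<->R0 -> R2=(0,0,0,0) R0=(0,0,0,0)
Op 5: inc R0 by 5 -> R0=(5,0,0,0) value=5
Op 6: merge R2<->R3 -> R2=(0,3,0,0) R3=(0,3,0,0)
Op 7: inc R3 by 4 -> R3=(0,3,0,4) value=7
Op 8: merge R3<->R0 -> R3=(5,3,0,4) R0=(5,3,0,4)
Op 9: inc R2 by 1 -> R2=(0,3,1,0) value=4
Op 10: inc R1 by 2 -> R1=(0,5,0,0) value=5

Answer: 5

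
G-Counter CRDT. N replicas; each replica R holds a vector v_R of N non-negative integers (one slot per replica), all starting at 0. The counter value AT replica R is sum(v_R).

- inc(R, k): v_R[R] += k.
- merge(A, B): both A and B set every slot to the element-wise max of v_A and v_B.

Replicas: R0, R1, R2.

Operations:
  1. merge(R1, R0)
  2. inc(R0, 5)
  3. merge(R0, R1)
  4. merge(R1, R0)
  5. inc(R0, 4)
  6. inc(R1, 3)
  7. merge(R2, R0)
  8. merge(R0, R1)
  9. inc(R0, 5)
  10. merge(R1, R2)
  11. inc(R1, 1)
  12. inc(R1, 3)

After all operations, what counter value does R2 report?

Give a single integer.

Op 1: merge R1<->R0 -> R1=(0,0,0) R0=(0,0,0)
Op 2: inc R0 by 5 -> R0=(5,0,0) value=5
Op 3: merge R0<->R1 -> R0=(5,0,0) R1=(5,0,0)
Op 4: merge R1<->R0 -> R1=(5,0,0) R0=(5,0,0)
Op 5: inc R0 by 4 -> R0=(9,0,0) value=9
Op 6: inc R1 by 3 -> R1=(5,3,0) value=8
Op 7: merge R2<->R0 -> R2=(9,0,0) R0=(9,0,0)
Op 8: merge R0<->R1 -> R0=(9,3,0) R1=(9,3,0)
Op 9: inc R0 by 5 -> R0=(14,3,0) value=17
Op 10: merge R1<->R2 -> R1=(9,3,0) R2=(9,3,0)
Op 11: inc R1 by 1 -> R1=(9,4,0) value=13
Op 12: inc R1 by 3 -> R1=(9,7,0) value=16

Answer: 12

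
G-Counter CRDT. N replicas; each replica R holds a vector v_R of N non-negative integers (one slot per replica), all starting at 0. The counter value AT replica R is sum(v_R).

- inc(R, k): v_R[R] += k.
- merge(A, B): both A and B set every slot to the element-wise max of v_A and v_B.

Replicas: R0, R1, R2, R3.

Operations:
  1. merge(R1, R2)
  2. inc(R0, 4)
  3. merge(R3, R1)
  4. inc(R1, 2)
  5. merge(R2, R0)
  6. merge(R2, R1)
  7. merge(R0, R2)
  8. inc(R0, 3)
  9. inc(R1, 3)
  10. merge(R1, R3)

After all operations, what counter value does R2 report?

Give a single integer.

Answer: 6

Derivation:
Op 1: merge R1<->R2 -> R1=(0,0,0,0) R2=(0,0,0,0)
Op 2: inc R0 by 4 -> R0=(4,0,0,0) value=4
Op 3: merge R3<->R1 -> R3=(0,0,0,0) R1=(0,0,0,0)
Op 4: inc R1 by 2 -> R1=(0,2,0,0) value=2
Op 5: merge R2<->R0 -> R2=(4,0,0,0) R0=(4,0,0,0)
Op 6: merge R2<->R1 -> R2=(4,2,0,0) R1=(4,2,0,0)
Op 7: merge R0<->R2 -> R0=(4,2,0,0) R2=(4,2,0,0)
Op 8: inc R0 by 3 -> R0=(7,2,0,0) value=9
Op 9: inc R1 by 3 -> R1=(4,5,0,0) value=9
Op 10: merge R1<->R3 -> R1=(4,5,0,0) R3=(4,5,0,0)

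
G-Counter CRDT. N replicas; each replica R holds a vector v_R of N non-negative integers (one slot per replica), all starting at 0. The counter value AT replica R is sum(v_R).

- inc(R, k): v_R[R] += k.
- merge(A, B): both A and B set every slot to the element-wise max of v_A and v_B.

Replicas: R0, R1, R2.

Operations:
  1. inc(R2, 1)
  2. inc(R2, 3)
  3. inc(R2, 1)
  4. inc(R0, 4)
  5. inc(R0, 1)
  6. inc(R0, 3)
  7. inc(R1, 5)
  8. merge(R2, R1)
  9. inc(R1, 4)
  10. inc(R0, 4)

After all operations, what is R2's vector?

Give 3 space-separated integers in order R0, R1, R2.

Answer: 0 5 5

Derivation:
Op 1: inc R2 by 1 -> R2=(0,0,1) value=1
Op 2: inc R2 by 3 -> R2=(0,0,4) value=4
Op 3: inc R2 by 1 -> R2=(0,0,5) value=5
Op 4: inc R0 by 4 -> R0=(4,0,0) value=4
Op 5: inc R0 by 1 -> R0=(5,0,0) value=5
Op 6: inc R0 by 3 -> R0=(8,0,0) value=8
Op 7: inc R1 by 5 -> R1=(0,5,0) value=5
Op 8: merge R2<->R1 -> R2=(0,5,5) R1=(0,5,5)
Op 9: inc R1 by 4 -> R1=(0,9,5) value=14
Op 10: inc R0 by 4 -> R0=(12,0,0) value=12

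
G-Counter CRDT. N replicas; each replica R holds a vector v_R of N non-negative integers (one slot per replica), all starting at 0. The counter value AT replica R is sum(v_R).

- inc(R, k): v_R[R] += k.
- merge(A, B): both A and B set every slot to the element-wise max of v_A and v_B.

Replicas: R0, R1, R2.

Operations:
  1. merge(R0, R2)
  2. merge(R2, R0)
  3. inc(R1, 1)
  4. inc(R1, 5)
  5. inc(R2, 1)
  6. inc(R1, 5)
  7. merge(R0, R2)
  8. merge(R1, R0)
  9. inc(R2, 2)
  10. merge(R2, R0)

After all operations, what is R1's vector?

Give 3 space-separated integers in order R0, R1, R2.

Op 1: merge R0<->R2 -> R0=(0,0,0) R2=(0,0,0)
Op 2: merge R2<->R0 -> R2=(0,0,0) R0=(0,0,0)
Op 3: inc R1 by 1 -> R1=(0,1,0) value=1
Op 4: inc R1 by 5 -> R1=(0,6,0) value=6
Op 5: inc R2 by 1 -> R2=(0,0,1) value=1
Op 6: inc R1 by 5 -> R1=(0,11,0) value=11
Op 7: merge R0<->R2 -> R0=(0,0,1) R2=(0,0,1)
Op 8: merge R1<->R0 -> R1=(0,11,1) R0=(0,11,1)
Op 9: inc R2 by 2 -> R2=(0,0,3) value=3
Op 10: merge R2<->R0 -> R2=(0,11,3) R0=(0,11,3)

Answer: 0 11 1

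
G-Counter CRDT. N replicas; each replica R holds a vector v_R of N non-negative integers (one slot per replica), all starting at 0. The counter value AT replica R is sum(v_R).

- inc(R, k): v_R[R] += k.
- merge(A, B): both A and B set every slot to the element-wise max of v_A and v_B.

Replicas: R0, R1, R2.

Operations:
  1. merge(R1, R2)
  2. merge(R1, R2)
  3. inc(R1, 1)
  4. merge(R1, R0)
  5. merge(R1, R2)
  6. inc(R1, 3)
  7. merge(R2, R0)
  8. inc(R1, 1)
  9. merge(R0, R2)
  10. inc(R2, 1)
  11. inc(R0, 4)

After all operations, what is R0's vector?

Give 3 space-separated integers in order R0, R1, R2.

Answer: 4 1 0

Derivation:
Op 1: merge R1<->R2 -> R1=(0,0,0) R2=(0,0,0)
Op 2: merge R1<->R2 -> R1=(0,0,0) R2=(0,0,0)
Op 3: inc R1 by 1 -> R1=(0,1,0) value=1
Op 4: merge R1<->R0 -> R1=(0,1,0) R0=(0,1,0)
Op 5: merge R1<->R2 -> R1=(0,1,0) R2=(0,1,0)
Op 6: inc R1 by 3 -> R1=(0,4,0) value=4
Op 7: merge R2<->R0 -> R2=(0,1,0) R0=(0,1,0)
Op 8: inc R1 by 1 -> R1=(0,5,0) value=5
Op 9: merge R0<->R2 -> R0=(0,1,0) R2=(0,1,0)
Op 10: inc R2 by 1 -> R2=(0,1,1) value=2
Op 11: inc R0 by 4 -> R0=(4,1,0) value=5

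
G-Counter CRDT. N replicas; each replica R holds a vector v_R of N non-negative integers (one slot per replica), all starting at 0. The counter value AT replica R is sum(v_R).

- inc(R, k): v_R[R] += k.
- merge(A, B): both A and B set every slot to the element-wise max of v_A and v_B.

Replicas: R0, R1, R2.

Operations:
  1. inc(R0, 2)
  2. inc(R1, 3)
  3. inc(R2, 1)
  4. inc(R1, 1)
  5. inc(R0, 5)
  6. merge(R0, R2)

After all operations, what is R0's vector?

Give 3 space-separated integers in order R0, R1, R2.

Answer: 7 0 1

Derivation:
Op 1: inc R0 by 2 -> R0=(2,0,0) value=2
Op 2: inc R1 by 3 -> R1=(0,3,0) value=3
Op 3: inc R2 by 1 -> R2=(0,0,1) value=1
Op 4: inc R1 by 1 -> R1=(0,4,0) value=4
Op 5: inc R0 by 5 -> R0=(7,0,0) value=7
Op 6: merge R0<->R2 -> R0=(7,0,1) R2=(7,0,1)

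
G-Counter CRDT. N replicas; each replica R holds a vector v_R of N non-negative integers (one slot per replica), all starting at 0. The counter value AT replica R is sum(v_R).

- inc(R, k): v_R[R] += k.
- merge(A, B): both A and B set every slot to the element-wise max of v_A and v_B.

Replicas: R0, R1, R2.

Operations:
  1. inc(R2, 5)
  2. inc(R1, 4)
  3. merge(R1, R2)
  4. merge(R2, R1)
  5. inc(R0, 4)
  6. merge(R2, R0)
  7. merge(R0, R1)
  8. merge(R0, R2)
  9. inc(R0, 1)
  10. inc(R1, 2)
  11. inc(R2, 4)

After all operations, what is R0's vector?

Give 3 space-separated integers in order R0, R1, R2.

Answer: 5 4 5

Derivation:
Op 1: inc R2 by 5 -> R2=(0,0,5) value=5
Op 2: inc R1 by 4 -> R1=(0,4,0) value=4
Op 3: merge R1<->R2 -> R1=(0,4,5) R2=(0,4,5)
Op 4: merge R2<->R1 -> R2=(0,4,5) R1=(0,4,5)
Op 5: inc R0 by 4 -> R0=(4,0,0) value=4
Op 6: merge R2<->R0 -> R2=(4,4,5) R0=(4,4,5)
Op 7: merge R0<->R1 -> R0=(4,4,5) R1=(4,4,5)
Op 8: merge R0<->R2 -> R0=(4,4,5) R2=(4,4,5)
Op 9: inc R0 by 1 -> R0=(5,4,5) value=14
Op 10: inc R1 by 2 -> R1=(4,6,5) value=15
Op 11: inc R2 by 4 -> R2=(4,4,9) value=17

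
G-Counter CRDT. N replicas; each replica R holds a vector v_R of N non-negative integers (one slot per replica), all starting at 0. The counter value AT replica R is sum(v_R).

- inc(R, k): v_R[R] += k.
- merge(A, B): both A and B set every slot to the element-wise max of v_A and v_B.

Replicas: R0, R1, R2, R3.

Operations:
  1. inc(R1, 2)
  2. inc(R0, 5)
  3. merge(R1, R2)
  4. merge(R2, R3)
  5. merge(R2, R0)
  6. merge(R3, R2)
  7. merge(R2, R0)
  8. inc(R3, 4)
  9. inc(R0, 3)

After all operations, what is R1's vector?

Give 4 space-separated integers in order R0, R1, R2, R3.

Answer: 0 2 0 0

Derivation:
Op 1: inc R1 by 2 -> R1=(0,2,0,0) value=2
Op 2: inc R0 by 5 -> R0=(5,0,0,0) value=5
Op 3: merge R1<->R2 -> R1=(0,2,0,0) R2=(0,2,0,0)
Op 4: merge R2<->R3 -> R2=(0,2,0,0) R3=(0,2,0,0)
Op 5: merge R2<->R0 -> R2=(5,2,0,0) R0=(5,2,0,0)
Op 6: merge R3<->R2 -> R3=(5,2,0,0) R2=(5,2,0,0)
Op 7: merge R2<->R0 -> R2=(5,2,0,0) R0=(5,2,0,0)
Op 8: inc R3 by 4 -> R3=(5,2,0,4) value=11
Op 9: inc R0 by 3 -> R0=(8,2,0,0) value=10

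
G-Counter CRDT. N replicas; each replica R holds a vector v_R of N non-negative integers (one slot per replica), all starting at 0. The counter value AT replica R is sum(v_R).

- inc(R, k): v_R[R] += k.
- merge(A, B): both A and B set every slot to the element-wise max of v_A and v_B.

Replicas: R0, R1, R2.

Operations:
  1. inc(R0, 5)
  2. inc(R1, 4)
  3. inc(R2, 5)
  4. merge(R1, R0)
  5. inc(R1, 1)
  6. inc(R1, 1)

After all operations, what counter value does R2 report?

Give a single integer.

Op 1: inc R0 by 5 -> R0=(5,0,0) value=5
Op 2: inc R1 by 4 -> R1=(0,4,0) value=4
Op 3: inc R2 by 5 -> R2=(0,0,5) value=5
Op 4: merge R1<->R0 -> R1=(5,4,0) R0=(5,4,0)
Op 5: inc R1 by 1 -> R1=(5,5,0) value=10
Op 6: inc R1 by 1 -> R1=(5,6,0) value=11

Answer: 5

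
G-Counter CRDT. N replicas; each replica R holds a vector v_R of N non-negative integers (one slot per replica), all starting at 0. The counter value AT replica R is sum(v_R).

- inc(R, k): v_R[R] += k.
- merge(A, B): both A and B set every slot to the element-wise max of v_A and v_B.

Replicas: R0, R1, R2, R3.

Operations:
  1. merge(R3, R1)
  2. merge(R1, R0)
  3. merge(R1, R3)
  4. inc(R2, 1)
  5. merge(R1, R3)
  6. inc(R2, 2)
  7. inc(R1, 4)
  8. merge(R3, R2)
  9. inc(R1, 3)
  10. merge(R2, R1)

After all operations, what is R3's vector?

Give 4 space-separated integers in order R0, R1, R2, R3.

Answer: 0 0 3 0

Derivation:
Op 1: merge R3<->R1 -> R3=(0,0,0,0) R1=(0,0,0,0)
Op 2: merge R1<->R0 -> R1=(0,0,0,0) R0=(0,0,0,0)
Op 3: merge R1<->R3 -> R1=(0,0,0,0) R3=(0,0,0,0)
Op 4: inc R2 by 1 -> R2=(0,0,1,0) value=1
Op 5: merge R1<->R3 -> R1=(0,0,0,0) R3=(0,0,0,0)
Op 6: inc R2 by 2 -> R2=(0,0,3,0) value=3
Op 7: inc R1 by 4 -> R1=(0,4,0,0) value=4
Op 8: merge R3<->R2 -> R3=(0,0,3,0) R2=(0,0,3,0)
Op 9: inc R1 by 3 -> R1=(0,7,0,0) value=7
Op 10: merge R2<->R1 -> R2=(0,7,3,0) R1=(0,7,3,0)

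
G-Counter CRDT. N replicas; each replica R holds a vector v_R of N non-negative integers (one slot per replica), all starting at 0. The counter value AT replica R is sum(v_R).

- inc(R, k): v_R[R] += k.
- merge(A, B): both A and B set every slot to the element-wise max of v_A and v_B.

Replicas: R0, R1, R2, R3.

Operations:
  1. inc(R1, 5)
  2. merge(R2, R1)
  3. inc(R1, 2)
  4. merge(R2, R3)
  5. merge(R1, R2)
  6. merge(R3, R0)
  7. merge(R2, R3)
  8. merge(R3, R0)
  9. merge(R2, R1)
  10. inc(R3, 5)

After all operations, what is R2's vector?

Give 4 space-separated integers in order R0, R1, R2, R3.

Op 1: inc R1 by 5 -> R1=(0,5,0,0) value=5
Op 2: merge R2<->R1 -> R2=(0,5,0,0) R1=(0,5,0,0)
Op 3: inc R1 by 2 -> R1=(0,7,0,0) value=7
Op 4: merge R2<->R3 -> R2=(0,5,0,0) R3=(0,5,0,0)
Op 5: merge R1<->R2 -> R1=(0,7,0,0) R2=(0,7,0,0)
Op 6: merge R3<->R0 -> R3=(0,5,0,0) R0=(0,5,0,0)
Op 7: merge R2<->R3 -> R2=(0,7,0,0) R3=(0,7,0,0)
Op 8: merge R3<->R0 -> R3=(0,7,0,0) R0=(0,7,0,0)
Op 9: merge R2<->R1 -> R2=(0,7,0,0) R1=(0,7,0,0)
Op 10: inc R3 by 5 -> R3=(0,7,0,5) value=12

Answer: 0 7 0 0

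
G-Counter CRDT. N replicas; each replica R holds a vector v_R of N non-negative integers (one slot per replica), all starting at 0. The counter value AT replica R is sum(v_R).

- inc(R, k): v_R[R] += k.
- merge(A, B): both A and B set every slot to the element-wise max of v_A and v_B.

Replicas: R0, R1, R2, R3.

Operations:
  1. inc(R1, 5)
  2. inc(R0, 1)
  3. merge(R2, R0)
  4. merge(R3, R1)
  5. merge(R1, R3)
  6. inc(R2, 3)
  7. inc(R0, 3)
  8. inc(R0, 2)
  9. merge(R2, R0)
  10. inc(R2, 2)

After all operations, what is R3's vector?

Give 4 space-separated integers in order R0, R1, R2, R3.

Op 1: inc R1 by 5 -> R1=(0,5,0,0) value=5
Op 2: inc R0 by 1 -> R0=(1,0,0,0) value=1
Op 3: merge R2<->R0 -> R2=(1,0,0,0) R0=(1,0,0,0)
Op 4: merge R3<->R1 -> R3=(0,5,0,0) R1=(0,5,0,0)
Op 5: merge R1<->R3 -> R1=(0,5,0,0) R3=(0,5,0,0)
Op 6: inc R2 by 3 -> R2=(1,0,3,0) value=4
Op 7: inc R0 by 3 -> R0=(4,0,0,0) value=4
Op 8: inc R0 by 2 -> R0=(6,0,0,0) value=6
Op 9: merge R2<->R0 -> R2=(6,0,3,0) R0=(6,0,3,0)
Op 10: inc R2 by 2 -> R2=(6,0,5,0) value=11

Answer: 0 5 0 0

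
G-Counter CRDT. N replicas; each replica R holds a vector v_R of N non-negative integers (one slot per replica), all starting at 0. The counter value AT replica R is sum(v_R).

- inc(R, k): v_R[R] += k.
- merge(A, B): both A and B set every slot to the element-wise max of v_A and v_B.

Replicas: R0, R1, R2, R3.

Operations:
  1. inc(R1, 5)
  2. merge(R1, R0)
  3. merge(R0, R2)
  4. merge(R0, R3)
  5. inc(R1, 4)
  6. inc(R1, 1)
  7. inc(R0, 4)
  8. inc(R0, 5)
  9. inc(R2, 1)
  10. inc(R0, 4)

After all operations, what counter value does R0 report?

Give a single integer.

Answer: 18

Derivation:
Op 1: inc R1 by 5 -> R1=(0,5,0,0) value=5
Op 2: merge R1<->R0 -> R1=(0,5,0,0) R0=(0,5,0,0)
Op 3: merge R0<->R2 -> R0=(0,5,0,0) R2=(0,5,0,0)
Op 4: merge R0<->R3 -> R0=(0,5,0,0) R3=(0,5,0,0)
Op 5: inc R1 by 4 -> R1=(0,9,0,0) value=9
Op 6: inc R1 by 1 -> R1=(0,10,0,0) value=10
Op 7: inc R0 by 4 -> R0=(4,5,0,0) value=9
Op 8: inc R0 by 5 -> R0=(9,5,0,0) value=14
Op 9: inc R2 by 1 -> R2=(0,5,1,0) value=6
Op 10: inc R0 by 4 -> R0=(13,5,0,0) value=18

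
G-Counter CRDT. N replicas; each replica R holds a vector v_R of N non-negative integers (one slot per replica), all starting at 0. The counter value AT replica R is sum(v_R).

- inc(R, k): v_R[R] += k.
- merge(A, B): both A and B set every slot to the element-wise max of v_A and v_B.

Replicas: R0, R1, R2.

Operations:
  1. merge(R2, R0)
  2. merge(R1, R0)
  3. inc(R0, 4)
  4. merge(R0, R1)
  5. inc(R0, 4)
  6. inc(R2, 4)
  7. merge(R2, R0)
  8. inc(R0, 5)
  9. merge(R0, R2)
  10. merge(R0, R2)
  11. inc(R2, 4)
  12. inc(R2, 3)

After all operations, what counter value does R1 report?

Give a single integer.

Answer: 4

Derivation:
Op 1: merge R2<->R0 -> R2=(0,0,0) R0=(0,0,0)
Op 2: merge R1<->R0 -> R1=(0,0,0) R0=(0,0,0)
Op 3: inc R0 by 4 -> R0=(4,0,0) value=4
Op 4: merge R0<->R1 -> R0=(4,0,0) R1=(4,0,0)
Op 5: inc R0 by 4 -> R0=(8,0,0) value=8
Op 6: inc R2 by 4 -> R2=(0,0,4) value=4
Op 7: merge R2<->R0 -> R2=(8,0,4) R0=(8,0,4)
Op 8: inc R0 by 5 -> R0=(13,0,4) value=17
Op 9: merge R0<->R2 -> R0=(13,0,4) R2=(13,0,4)
Op 10: merge R0<->R2 -> R0=(13,0,4) R2=(13,0,4)
Op 11: inc R2 by 4 -> R2=(13,0,8) value=21
Op 12: inc R2 by 3 -> R2=(13,0,11) value=24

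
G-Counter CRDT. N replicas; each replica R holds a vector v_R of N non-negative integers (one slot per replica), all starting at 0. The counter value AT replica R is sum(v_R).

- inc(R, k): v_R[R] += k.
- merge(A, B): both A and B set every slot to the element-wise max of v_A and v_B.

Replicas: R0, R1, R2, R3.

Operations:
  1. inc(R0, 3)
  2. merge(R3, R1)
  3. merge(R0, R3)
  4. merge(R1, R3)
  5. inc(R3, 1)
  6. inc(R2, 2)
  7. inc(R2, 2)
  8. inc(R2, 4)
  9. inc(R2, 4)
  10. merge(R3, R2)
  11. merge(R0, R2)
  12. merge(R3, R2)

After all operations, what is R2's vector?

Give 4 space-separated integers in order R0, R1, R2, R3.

Answer: 3 0 12 1

Derivation:
Op 1: inc R0 by 3 -> R0=(3,0,0,0) value=3
Op 2: merge R3<->R1 -> R3=(0,0,0,0) R1=(0,0,0,0)
Op 3: merge R0<->R3 -> R0=(3,0,0,0) R3=(3,0,0,0)
Op 4: merge R1<->R3 -> R1=(3,0,0,0) R3=(3,0,0,0)
Op 5: inc R3 by 1 -> R3=(3,0,0,1) value=4
Op 6: inc R2 by 2 -> R2=(0,0,2,0) value=2
Op 7: inc R2 by 2 -> R2=(0,0,4,0) value=4
Op 8: inc R2 by 4 -> R2=(0,0,8,0) value=8
Op 9: inc R2 by 4 -> R2=(0,0,12,0) value=12
Op 10: merge R3<->R2 -> R3=(3,0,12,1) R2=(3,0,12,1)
Op 11: merge R0<->R2 -> R0=(3,0,12,1) R2=(3,0,12,1)
Op 12: merge R3<->R2 -> R3=(3,0,12,1) R2=(3,0,12,1)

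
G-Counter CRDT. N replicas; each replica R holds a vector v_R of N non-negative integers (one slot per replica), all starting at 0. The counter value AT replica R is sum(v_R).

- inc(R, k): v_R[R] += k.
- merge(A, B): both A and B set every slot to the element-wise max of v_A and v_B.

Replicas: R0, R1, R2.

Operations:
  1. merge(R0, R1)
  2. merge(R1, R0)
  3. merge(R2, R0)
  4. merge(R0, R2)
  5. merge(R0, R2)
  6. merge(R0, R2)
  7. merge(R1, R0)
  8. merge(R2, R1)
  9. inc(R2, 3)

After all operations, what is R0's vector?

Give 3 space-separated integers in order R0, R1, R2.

Op 1: merge R0<->R1 -> R0=(0,0,0) R1=(0,0,0)
Op 2: merge R1<->R0 -> R1=(0,0,0) R0=(0,0,0)
Op 3: merge R2<->R0 -> R2=(0,0,0) R0=(0,0,0)
Op 4: merge R0<->R2 -> R0=(0,0,0) R2=(0,0,0)
Op 5: merge R0<->R2 -> R0=(0,0,0) R2=(0,0,0)
Op 6: merge R0<->R2 -> R0=(0,0,0) R2=(0,0,0)
Op 7: merge R1<->R0 -> R1=(0,0,0) R0=(0,0,0)
Op 8: merge R2<->R1 -> R2=(0,0,0) R1=(0,0,0)
Op 9: inc R2 by 3 -> R2=(0,0,3) value=3

Answer: 0 0 0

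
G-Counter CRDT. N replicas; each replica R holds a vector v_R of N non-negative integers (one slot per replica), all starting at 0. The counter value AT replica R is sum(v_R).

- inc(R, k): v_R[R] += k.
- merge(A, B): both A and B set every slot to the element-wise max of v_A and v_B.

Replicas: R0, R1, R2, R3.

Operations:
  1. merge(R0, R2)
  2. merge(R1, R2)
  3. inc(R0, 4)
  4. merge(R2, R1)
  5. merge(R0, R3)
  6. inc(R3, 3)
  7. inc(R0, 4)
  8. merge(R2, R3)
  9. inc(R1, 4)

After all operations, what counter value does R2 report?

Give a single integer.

Answer: 7

Derivation:
Op 1: merge R0<->R2 -> R0=(0,0,0,0) R2=(0,0,0,0)
Op 2: merge R1<->R2 -> R1=(0,0,0,0) R2=(0,0,0,0)
Op 3: inc R0 by 4 -> R0=(4,0,0,0) value=4
Op 4: merge R2<->R1 -> R2=(0,0,0,0) R1=(0,0,0,0)
Op 5: merge R0<->R3 -> R0=(4,0,0,0) R3=(4,0,0,0)
Op 6: inc R3 by 3 -> R3=(4,0,0,3) value=7
Op 7: inc R0 by 4 -> R0=(8,0,0,0) value=8
Op 8: merge R2<->R3 -> R2=(4,0,0,3) R3=(4,0,0,3)
Op 9: inc R1 by 4 -> R1=(0,4,0,0) value=4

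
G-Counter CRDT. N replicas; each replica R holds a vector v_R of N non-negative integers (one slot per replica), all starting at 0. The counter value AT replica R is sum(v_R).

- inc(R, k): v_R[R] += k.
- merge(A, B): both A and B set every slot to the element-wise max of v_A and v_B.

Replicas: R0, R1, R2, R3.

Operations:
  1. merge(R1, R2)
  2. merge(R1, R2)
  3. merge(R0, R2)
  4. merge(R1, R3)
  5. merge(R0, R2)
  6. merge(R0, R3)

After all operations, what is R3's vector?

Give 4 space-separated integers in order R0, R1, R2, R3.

Op 1: merge R1<->R2 -> R1=(0,0,0,0) R2=(0,0,0,0)
Op 2: merge R1<->R2 -> R1=(0,0,0,0) R2=(0,0,0,0)
Op 3: merge R0<->R2 -> R0=(0,0,0,0) R2=(0,0,0,0)
Op 4: merge R1<->R3 -> R1=(0,0,0,0) R3=(0,0,0,0)
Op 5: merge R0<->R2 -> R0=(0,0,0,0) R2=(0,0,0,0)
Op 6: merge R0<->R3 -> R0=(0,0,0,0) R3=(0,0,0,0)

Answer: 0 0 0 0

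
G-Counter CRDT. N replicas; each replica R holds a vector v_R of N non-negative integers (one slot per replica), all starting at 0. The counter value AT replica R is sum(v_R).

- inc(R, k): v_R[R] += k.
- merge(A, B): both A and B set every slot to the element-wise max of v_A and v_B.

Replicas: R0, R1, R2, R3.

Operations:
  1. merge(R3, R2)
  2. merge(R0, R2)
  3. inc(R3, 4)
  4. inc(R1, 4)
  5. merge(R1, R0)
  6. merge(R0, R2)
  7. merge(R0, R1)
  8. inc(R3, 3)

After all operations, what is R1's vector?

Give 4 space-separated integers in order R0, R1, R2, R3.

Answer: 0 4 0 0

Derivation:
Op 1: merge R3<->R2 -> R3=(0,0,0,0) R2=(0,0,0,0)
Op 2: merge R0<->R2 -> R0=(0,0,0,0) R2=(0,0,0,0)
Op 3: inc R3 by 4 -> R3=(0,0,0,4) value=4
Op 4: inc R1 by 4 -> R1=(0,4,0,0) value=4
Op 5: merge R1<->R0 -> R1=(0,4,0,0) R0=(0,4,0,0)
Op 6: merge R0<->R2 -> R0=(0,4,0,0) R2=(0,4,0,0)
Op 7: merge R0<->R1 -> R0=(0,4,0,0) R1=(0,4,0,0)
Op 8: inc R3 by 3 -> R3=(0,0,0,7) value=7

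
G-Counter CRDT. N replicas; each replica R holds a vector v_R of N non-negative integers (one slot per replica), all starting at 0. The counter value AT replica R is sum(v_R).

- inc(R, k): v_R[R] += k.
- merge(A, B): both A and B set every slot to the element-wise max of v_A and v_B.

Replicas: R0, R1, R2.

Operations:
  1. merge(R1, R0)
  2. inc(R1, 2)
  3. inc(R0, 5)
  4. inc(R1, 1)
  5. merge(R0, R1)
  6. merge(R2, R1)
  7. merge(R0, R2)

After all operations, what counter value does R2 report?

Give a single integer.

Op 1: merge R1<->R0 -> R1=(0,0,0) R0=(0,0,0)
Op 2: inc R1 by 2 -> R1=(0,2,0) value=2
Op 3: inc R0 by 5 -> R0=(5,0,0) value=5
Op 4: inc R1 by 1 -> R1=(0,3,0) value=3
Op 5: merge R0<->R1 -> R0=(5,3,0) R1=(5,3,0)
Op 6: merge R2<->R1 -> R2=(5,3,0) R1=(5,3,0)
Op 7: merge R0<->R2 -> R0=(5,3,0) R2=(5,3,0)

Answer: 8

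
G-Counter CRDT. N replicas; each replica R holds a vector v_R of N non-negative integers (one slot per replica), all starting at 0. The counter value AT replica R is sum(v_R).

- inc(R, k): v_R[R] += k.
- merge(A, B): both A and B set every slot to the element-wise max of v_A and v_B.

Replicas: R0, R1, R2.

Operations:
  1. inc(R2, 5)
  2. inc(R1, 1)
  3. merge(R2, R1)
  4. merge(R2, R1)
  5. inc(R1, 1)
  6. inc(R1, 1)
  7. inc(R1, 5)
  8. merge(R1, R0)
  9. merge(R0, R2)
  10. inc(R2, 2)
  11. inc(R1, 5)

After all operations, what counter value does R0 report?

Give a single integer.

Op 1: inc R2 by 5 -> R2=(0,0,5) value=5
Op 2: inc R1 by 1 -> R1=(0,1,0) value=1
Op 3: merge R2<->R1 -> R2=(0,1,5) R1=(0,1,5)
Op 4: merge R2<->R1 -> R2=(0,1,5) R1=(0,1,5)
Op 5: inc R1 by 1 -> R1=(0,2,5) value=7
Op 6: inc R1 by 1 -> R1=(0,3,5) value=8
Op 7: inc R1 by 5 -> R1=(0,8,5) value=13
Op 8: merge R1<->R0 -> R1=(0,8,5) R0=(0,8,5)
Op 9: merge R0<->R2 -> R0=(0,8,5) R2=(0,8,5)
Op 10: inc R2 by 2 -> R2=(0,8,7) value=15
Op 11: inc R1 by 5 -> R1=(0,13,5) value=18

Answer: 13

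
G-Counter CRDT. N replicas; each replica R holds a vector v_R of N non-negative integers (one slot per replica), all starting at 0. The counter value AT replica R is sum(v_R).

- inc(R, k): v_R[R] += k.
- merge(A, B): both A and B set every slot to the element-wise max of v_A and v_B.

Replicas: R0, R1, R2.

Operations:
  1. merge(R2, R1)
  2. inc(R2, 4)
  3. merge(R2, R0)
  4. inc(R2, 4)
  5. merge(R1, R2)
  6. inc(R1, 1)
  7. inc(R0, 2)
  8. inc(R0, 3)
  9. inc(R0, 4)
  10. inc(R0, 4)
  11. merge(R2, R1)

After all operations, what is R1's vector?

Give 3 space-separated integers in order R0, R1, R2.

Answer: 0 1 8

Derivation:
Op 1: merge R2<->R1 -> R2=(0,0,0) R1=(0,0,0)
Op 2: inc R2 by 4 -> R2=(0,0,4) value=4
Op 3: merge R2<->R0 -> R2=(0,0,4) R0=(0,0,4)
Op 4: inc R2 by 4 -> R2=(0,0,8) value=8
Op 5: merge R1<->R2 -> R1=(0,0,8) R2=(0,0,8)
Op 6: inc R1 by 1 -> R1=(0,1,8) value=9
Op 7: inc R0 by 2 -> R0=(2,0,4) value=6
Op 8: inc R0 by 3 -> R0=(5,0,4) value=9
Op 9: inc R0 by 4 -> R0=(9,0,4) value=13
Op 10: inc R0 by 4 -> R0=(13,0,4) value=17
Op 11: merge R2<->R1 -> R2=(0,1,8) R1=(0,1,8)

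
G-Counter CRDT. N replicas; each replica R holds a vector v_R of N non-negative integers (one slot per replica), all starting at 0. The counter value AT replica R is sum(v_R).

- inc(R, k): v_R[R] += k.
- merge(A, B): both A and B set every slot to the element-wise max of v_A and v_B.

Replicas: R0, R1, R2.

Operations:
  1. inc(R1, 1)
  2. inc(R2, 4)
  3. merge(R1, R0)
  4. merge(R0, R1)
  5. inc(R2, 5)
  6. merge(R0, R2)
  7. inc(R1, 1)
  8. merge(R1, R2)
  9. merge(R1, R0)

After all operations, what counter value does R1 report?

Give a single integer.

Answer: 11

Derivation:
Op 1: inc R1 by 1 -> R1=(0,1,0) value=1
Op 2: inc R2 by 4 -> R2=(0,0,4) value=4
Op 3: merge R1<->R0 -> R1=(0,1,0) R0=(0,1,0)
Op 4: merge R0<->R1 -> R0=(0,1,0) R1=(0,1,0)
Op 5: inc R2 by 5 -> R2=(0,0,9) value=9
Op 6: merge R0<->R2 -> R0=(0,1,9) R2=(0,1,9)
Op 7: inc R1 by 1 -> R1=(0,2,0) value=2
Op 8: merge R1<->R2 -> R1=(0,2,9) R2=(0,2,9)
Op 9: merge R1<->R0 -> R1=(0,2,9) R0=(0,2,9)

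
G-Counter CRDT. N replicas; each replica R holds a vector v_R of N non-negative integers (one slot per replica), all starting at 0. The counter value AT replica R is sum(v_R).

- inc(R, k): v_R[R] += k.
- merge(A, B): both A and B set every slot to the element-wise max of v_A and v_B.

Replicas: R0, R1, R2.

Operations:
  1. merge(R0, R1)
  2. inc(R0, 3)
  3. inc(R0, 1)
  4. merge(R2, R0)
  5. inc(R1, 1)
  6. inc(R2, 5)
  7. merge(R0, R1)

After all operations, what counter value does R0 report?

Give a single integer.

Answer: 5

Derivation:
Op 1: merge R0<->R1 -> R0=(0,0,0) R1=(0,0,0)
Op 2: inc R0 by 3 -> R0=(3,0,0) value=3
Op 3: inc R0 by 1 -> R0=(4,0,0) value=4
Op 4: merge R2<->R0 -> R2=(4,0,0) R0=(4,0,0)
Op 5: inc R1 by 1 -> R1=(0,1,0) value=1
Op 6: inc R2 by 5 -> R2=(4,0,5) value=9
Op 7: merge R0<->R1 -> R0=(4,1,0) R1=(4,1,0)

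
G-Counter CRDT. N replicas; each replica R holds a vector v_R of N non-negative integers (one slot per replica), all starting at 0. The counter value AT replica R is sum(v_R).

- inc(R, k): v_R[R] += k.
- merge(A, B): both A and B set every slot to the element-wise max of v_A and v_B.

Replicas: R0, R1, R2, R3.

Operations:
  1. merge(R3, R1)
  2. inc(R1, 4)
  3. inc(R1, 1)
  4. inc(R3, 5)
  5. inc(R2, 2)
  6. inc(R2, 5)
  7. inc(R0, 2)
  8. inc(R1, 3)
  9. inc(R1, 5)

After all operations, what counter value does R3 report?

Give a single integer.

Op 1: merge R3<->R1 -> R3=(0,0,0,0) R1=(0,0,0,0)
Op 2: inc R1 by 4 -> R1=(0,4,0,0) value=4
Op 3: inc R1 by 1 -> R1=(0,5,0,0) value=5
Op 4: inc R3 by 5 -> R3=(0,0,0,5) value=5
Op 5: inc R2 by 2 -> R2=(0,0,2,0) value=2
Op 6: inc R2 by 5 -> R2=(0,0,7,0) value=7
Op 7: inc R0 by 2 -> R0=(2,0,0,0) value=2
Op 8: inc R1 by 3 -> R1=(0,8,0,0) value=8
Op 9: inc R1 by 5 -> R1=(0,13,0,0) value=13

Answer: 5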